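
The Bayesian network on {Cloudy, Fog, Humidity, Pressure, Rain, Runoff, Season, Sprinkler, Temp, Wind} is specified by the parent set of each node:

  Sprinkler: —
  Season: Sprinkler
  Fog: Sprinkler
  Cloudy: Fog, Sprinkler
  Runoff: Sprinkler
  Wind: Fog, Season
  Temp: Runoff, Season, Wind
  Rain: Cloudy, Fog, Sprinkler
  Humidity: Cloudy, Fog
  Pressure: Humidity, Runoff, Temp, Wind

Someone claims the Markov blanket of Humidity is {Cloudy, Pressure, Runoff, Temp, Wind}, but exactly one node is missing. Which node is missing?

Recall MB(v) = parents ∪ children ∪ spouses, where spouses are the other parents of v's children.
Parents of Humidity: Cloudy, Fog.
Children of Humidity: Pressure.
Co-parents of Humidity (other parents of its children):
  parents(Pressure) \ {Humidity} = {Runoff, Temp, Wind}.
MB(Humidity) = {Cloudy, Fog, Pressure, Runoff, Temp, Wind}.
Comparing with the claimed set, Fog is missing.

Fog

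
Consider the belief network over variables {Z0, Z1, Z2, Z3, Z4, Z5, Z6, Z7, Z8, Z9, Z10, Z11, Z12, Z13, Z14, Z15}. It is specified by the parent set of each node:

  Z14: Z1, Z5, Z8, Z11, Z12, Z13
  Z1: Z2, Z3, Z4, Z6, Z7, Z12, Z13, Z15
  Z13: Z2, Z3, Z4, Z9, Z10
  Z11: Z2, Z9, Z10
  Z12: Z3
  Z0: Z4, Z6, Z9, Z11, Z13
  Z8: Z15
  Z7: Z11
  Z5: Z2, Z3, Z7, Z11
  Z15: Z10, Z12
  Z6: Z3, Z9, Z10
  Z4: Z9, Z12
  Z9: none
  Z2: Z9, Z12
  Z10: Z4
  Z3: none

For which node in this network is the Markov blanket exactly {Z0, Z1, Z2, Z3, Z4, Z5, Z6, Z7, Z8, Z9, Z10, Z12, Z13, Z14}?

Z11

The target node must have every member of {Z0, Z1, Z2, Z3, Z4, Z5, Z6, Z7, Z8, Z9, Z10, Z12, Z13, Z14} as a parent, child, or co-parent, and no others.
Parents of Z11: Z2, Z9, Z10; children: Z0, Z5, Z7, Z14; co-parents: Z1, Z2, Z3, Z4, Z5, Z6, Z7, Z8, Z9, Z12, Z13.
These exactly cover the given set, so the node is Z11.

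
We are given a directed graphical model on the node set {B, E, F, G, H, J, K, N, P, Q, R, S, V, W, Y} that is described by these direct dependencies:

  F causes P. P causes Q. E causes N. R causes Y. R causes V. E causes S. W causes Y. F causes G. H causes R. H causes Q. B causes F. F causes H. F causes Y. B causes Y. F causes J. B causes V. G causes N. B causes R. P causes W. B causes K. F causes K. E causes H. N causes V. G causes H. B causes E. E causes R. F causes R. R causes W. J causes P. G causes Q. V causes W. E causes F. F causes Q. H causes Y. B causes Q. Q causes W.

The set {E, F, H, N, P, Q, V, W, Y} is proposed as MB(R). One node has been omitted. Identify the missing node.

B

Recall MB(v) = parents ∪ children ∪ spouses, where spouses are the other parents of v's children.
Pa(R) = {B, E, F, H}.
R's children: V, W, Y.
Co-parents of R (other parents of its children):
  V also has parents B, N.
  W's other parents are P, Q, V.
  parents(Y) \ {R} = {B, F, H, W}.
MB(R) = {B, E, F, H, N, P, Q, V, W, Y}.
Comparing with the claimed set, B is missing.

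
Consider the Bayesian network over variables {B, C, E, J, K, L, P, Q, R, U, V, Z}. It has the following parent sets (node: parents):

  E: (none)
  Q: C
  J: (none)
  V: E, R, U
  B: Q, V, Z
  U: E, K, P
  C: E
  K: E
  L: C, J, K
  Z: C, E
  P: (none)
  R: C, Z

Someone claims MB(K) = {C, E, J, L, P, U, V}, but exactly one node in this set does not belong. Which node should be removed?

The Markov blanket of a node is its parents, its children, and the other parents of its children.
Parents of K: E.
Ch(K) = {L, U}.
For each child, the remaining parents (spouses of K):
  U also has parents E, P.
  L also has parents C, J.
MB(K) = {C, E, J, L, P, U}.
V is neither a parent, child, nor co-parent of K, so it does not belong.

V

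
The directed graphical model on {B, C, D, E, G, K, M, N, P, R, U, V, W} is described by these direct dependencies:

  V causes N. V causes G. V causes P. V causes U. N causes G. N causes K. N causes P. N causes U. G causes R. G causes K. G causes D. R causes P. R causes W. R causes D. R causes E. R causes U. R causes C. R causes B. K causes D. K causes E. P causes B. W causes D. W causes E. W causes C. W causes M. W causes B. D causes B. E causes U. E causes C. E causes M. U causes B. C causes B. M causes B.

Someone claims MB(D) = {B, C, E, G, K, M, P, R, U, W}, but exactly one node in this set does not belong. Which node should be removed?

E

By definition, MB(D) is built from D's parents, D's children, and the co-parents of D.
Parents of D: G, K, R, W.
D has child B.
Co-parents of D (other parents of its children):
  parents(B) \ {D} = {C, M, P, R, U, W}.
MB(D) = {B, C, G, K, M, P, R, U, W}.
E is neither a parent, child, nor co-parent of D, so it does not belong.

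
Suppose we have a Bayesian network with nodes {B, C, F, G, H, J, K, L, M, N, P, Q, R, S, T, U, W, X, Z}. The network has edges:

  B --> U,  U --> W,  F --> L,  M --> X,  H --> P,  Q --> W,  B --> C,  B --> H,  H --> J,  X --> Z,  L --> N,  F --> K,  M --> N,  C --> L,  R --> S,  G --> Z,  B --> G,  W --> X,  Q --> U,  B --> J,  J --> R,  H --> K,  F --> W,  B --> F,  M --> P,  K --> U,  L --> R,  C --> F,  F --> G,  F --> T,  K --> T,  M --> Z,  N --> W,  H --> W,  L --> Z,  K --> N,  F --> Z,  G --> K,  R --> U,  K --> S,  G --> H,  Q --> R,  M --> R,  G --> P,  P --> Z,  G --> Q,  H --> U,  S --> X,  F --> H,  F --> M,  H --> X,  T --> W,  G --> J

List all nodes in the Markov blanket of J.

{B, G, H, L, M, Q, R}

The Markov blanket of a node is its parents, its children, and the other parents of its children.
J's parents: B, G, H.
Children of J: R.
Parents of each child, excluding J:
  R: L, M, Q
Taking the union gives {B, G, H, L, M, Q, R}.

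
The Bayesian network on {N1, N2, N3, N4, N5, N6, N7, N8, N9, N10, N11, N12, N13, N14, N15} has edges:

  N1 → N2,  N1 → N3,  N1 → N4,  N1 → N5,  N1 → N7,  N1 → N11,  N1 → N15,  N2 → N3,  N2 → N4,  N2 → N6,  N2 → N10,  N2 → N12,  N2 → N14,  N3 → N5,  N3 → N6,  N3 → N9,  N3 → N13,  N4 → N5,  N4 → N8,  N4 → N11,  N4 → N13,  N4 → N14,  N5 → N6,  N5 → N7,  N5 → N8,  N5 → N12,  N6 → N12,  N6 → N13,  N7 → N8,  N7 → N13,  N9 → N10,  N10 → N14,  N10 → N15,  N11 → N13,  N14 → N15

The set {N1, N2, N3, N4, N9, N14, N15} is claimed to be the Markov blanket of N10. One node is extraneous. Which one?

N3

By definition, MB(N10) is built from N10's parents, N10's children, and the co-parents of N10.
Pa(N10) = {N2, N9}.
Children of N10: N14, N15.
Parents of each child, excluding N10:
  N14's other parents are N2, N4.
  N15 also has parents N1, N14.
MB(N10) = {N1, N2, N4, N9, N14, N15}.
N3 is neither a parent, child, nor co-parent of N10, so it does not belong.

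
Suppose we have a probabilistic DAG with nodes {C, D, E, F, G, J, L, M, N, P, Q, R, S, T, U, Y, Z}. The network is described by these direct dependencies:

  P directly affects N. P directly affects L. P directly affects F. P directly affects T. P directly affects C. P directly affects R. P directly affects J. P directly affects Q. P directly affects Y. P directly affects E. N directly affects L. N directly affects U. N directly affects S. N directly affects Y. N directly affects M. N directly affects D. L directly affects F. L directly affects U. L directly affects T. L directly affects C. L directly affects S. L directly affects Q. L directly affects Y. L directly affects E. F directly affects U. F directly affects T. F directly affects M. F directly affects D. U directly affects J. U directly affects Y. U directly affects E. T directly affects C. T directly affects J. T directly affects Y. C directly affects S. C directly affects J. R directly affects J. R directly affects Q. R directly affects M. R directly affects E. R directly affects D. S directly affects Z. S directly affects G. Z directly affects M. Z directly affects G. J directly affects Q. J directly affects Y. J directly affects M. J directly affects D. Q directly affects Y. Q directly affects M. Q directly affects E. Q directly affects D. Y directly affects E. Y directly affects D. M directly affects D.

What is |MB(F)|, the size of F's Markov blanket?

12

Children of F: D, M, T, U.
F's parents: L, P.
For each child, the remaining parents (spouses of F):
  parents(U) \ {F} = {L, N}.
  T also has parents L, P.
  parents(M) \ {F} = {J, N, Q, R, Z}.
  parents(D) \ {F} = {J, M, N, Q, R, Y}.
MB(F) = {D, J, L, M, N, P, Q, R, T, U, Y, Z}, which has 12 nodes.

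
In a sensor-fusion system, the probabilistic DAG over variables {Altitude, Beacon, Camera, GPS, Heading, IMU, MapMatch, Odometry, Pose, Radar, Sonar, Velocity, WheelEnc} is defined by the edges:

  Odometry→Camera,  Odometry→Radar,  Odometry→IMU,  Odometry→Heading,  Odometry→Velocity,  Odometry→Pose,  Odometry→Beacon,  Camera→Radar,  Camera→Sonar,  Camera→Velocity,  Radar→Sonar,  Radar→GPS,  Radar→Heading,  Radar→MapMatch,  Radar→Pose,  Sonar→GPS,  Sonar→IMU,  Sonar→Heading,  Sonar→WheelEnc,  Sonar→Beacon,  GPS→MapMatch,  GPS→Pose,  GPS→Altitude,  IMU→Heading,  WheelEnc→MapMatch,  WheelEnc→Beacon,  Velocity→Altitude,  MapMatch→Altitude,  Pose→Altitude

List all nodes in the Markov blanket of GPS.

{Altitude, MapMatch, Odometry, Pose, Radar, Sonar, Velocity, WheelEnc}

GPS has parents Radar, Sonar.
GPS's children: Altitude, MapMatch, Pose.
Parents of each child, excluding GPS:
  MapMatch also has parents Radar, WheelEnc.
  parents(Pose) \ {GPS} = {Odometry, Radar}.
  Altitude's other parents are MapMatch, Pose, Velocity.
So the Markov blanket of GPS is {Altitude, MapMatch, Odometry, Pose, Radar, Sonar, Velocity, WheelEnc}.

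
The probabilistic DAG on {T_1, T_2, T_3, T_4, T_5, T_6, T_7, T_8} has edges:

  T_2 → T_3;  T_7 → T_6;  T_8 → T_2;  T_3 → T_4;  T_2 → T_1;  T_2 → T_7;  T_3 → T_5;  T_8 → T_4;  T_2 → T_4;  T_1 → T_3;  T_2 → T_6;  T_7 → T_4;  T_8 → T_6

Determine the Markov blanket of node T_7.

Recall MB(v) = parents ∪ children ∪ spouses, where spouses are the other parents of v's children.
T_7 has parent T_2.
Ch(T_7) = {T_4, T_6}.
Co-parents of T_7 (other parents of its children):
  T_4 also has parents T_2, T_3, T_8.
  T_6's other parents are T_2, T_8.
Taking the union gives {T_2, T_3, T_4, T_6, T_8}.

{T_2, T_3, T_4, T_6, T_8}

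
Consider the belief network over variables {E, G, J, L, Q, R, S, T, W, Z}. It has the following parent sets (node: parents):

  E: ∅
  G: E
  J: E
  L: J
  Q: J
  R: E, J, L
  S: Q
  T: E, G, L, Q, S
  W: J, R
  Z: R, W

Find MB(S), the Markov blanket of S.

{E, G, L, Q, T}

The Markov blanket of a node is its parents, its children, and the other parents of its children.
Children of S: T.
Parents of S: Q.
Co-parents of S (other parents of its children):
  T: E, G, L, Q
Taking the union gives {E, G, L, Q, T}.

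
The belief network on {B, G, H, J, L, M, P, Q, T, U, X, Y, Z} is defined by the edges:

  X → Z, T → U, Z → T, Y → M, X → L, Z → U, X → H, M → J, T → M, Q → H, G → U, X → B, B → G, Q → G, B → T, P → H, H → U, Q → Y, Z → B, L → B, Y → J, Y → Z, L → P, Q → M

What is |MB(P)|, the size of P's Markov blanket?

A node's Markov blanket = Pa ∪ Ch ∪ (parents of Ch other than the node itself).
P has child H.
Parents of P: L.
For each child, the remaining parents (spouses of P):
  H also has parents Q, X.
MB(P) = {H, L, Q, X}, which has 4 nodes.

4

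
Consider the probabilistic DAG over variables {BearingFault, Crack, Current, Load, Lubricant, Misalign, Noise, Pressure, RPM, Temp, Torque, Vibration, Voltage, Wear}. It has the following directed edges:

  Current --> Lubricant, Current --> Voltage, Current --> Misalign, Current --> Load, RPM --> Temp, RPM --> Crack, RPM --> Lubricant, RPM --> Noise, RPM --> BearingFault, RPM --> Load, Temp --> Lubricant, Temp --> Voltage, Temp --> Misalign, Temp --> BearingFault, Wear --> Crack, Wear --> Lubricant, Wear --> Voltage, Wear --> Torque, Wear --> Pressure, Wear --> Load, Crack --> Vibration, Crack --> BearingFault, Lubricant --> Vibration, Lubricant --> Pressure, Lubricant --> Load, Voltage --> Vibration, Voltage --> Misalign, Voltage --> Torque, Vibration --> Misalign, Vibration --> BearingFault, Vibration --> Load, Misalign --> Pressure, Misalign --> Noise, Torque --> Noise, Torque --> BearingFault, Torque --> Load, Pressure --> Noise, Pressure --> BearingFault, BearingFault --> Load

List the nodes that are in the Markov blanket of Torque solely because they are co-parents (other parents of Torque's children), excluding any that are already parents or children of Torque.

{Crack, Current, Lubricant, Misalign, Pressure, RPM, Temp, Vibration}

Children of Torque: BearingFault, Load, Noise.
  Noise's other parents are Misalign, Pressure, RPM.
  BearingFault also has parents Crack, Pressure, RPM, Temp, Vibration.
  Load's other parents are BearingFault, Current, Lubricant, RPM, Vibration, Wear.
Excluding nodes already adjacent to Torque (BearingFault, Load, Noise, Voltage, Wear), the co-parent-only contribution is {Crack, Current, Lubricant, Misalign, Pressure, RPM, Temp, Vibration}.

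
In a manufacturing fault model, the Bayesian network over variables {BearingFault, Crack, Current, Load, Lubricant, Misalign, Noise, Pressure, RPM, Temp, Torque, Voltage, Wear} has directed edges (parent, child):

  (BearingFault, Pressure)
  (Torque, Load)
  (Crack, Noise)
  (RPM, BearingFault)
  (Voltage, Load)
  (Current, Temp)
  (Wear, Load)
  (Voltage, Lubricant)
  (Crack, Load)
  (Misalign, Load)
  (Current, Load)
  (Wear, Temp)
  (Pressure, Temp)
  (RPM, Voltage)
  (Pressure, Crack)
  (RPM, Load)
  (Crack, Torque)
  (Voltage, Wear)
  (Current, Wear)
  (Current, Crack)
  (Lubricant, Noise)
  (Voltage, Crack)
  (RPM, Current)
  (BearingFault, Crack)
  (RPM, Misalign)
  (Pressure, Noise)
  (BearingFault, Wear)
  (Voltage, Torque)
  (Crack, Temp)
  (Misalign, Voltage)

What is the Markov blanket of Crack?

{BearingFault, Current, Load, Lubricant, Misalign, Noise, Pressure, RPM, Temp, Torque, Voltage, Wear}

Crack's parents: BearingFault, Current, Pressure, Voltage.
Ch(Crack) = {Load, Noise, Temp, Torque}.
Co-parents of Crack (other parents of its children):
  Torque: Voltage
  Load: Current, Misalign, RPM, Torque, Voltage, Wear
  Noise: Lubricant, Pressure
  Temp: Current, Pressure, Wear
So the Markov blanket of Crack is {BearingFault, Current, Load, Lubricant, Misalign, Noise, Pressure, RPM, Temp, Torque, Voltage, Wear}.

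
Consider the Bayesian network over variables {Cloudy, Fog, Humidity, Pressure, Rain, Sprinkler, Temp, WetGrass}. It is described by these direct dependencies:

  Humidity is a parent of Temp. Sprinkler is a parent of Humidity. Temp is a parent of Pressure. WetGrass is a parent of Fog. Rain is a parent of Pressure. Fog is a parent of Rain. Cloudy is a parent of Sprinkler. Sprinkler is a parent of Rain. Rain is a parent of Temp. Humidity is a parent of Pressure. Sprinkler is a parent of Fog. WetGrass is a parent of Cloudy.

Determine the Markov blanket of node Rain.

Pa(Rain) = {Fog, Sprinkler}.
Rain's children: Pressure, Temp.
For each child, the remaining parents (spouses of Rain):
  Temp: Humidity
  Pressure: Humidity, Temp
MB(Rain) = {Fog, Humidity, Pressure, Sprinkler, Temp}.

{Fog, Humidity, Pressure, Sprinkler, Temp}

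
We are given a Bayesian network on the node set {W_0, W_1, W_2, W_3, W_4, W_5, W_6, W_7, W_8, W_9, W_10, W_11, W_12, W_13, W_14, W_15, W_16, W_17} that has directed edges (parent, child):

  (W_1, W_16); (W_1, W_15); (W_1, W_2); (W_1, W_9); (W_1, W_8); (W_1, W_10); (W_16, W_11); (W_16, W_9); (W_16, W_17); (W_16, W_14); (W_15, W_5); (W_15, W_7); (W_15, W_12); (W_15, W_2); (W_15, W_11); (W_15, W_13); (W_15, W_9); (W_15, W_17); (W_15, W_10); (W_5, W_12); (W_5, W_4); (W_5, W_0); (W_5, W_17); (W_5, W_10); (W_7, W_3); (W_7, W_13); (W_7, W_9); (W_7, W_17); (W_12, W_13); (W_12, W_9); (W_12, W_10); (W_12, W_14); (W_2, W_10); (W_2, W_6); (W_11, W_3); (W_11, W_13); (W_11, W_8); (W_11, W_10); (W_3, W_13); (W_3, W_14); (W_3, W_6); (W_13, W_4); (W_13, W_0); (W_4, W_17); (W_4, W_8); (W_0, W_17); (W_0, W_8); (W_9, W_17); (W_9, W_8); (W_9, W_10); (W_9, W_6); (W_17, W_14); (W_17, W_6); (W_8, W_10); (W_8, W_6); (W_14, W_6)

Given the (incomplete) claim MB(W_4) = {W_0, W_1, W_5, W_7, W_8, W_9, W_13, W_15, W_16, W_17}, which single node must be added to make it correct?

W_11

W_4's parents: W_5, W_13.
Ch(W_4) = {W_8, W_17}.
Co-parents of W_4 (other parents of its children):
  W_17 also has parents W_0, W_5, W_7, W_9, W_15, W_16.
  parents(W_8) \ {W_4} = {W_0, W_1, W_9, W_11}.
MB(W_4) = {W_0, W_1, W_5, W_7, W_8, W_9, W_11, W_13, W_15, W_16, W_17}.
Comparing with the claimed set, W_11 is missing.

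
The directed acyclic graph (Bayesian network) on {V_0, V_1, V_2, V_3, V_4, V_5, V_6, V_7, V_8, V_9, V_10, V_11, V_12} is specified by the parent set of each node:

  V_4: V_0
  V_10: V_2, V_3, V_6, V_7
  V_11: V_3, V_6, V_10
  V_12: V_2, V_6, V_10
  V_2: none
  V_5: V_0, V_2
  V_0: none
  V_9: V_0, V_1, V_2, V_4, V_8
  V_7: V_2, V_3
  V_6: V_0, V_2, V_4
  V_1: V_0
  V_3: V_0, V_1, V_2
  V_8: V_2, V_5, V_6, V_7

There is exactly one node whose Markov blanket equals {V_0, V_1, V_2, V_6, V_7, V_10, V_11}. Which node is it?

V_3

The target node must have every member of {V_0, V_1, V_2, V_6, V_7, V_10, V_11} as a parent, child, or co-parent, and no others.
Parents of V_3: V_0, V_1, V_2; children: V_7, V_10, V_11; co-parents: V_2, V_6, V_7, V_10.
These exactly cover the given set, so the node is V_3.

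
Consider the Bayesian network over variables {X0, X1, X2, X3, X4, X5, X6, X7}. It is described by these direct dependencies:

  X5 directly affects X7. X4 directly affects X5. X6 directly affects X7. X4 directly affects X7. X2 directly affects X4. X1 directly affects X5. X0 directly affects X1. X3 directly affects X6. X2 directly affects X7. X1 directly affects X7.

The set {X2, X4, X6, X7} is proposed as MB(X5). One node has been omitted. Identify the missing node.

X1

Recall MB(v) = parents ∪ children ∪ spouses, where spouses are the other parents of v's children.
X5 has parents X1, X4.
Ch(X5) = {X7}.
Other parents of X5's children:
  parents(X7) \ {X5} = {X1, X2, X4, X6}.
MB(X5) = {X1, X2, X4, X6, X7}.
Comparing with the claimed set, X1 is missing.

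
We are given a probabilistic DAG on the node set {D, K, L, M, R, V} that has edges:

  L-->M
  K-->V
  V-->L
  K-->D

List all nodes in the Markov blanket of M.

{L}

M's parents: L.
Ch(M) = {}.
M has no children, so there are no co-parents.
MB(M) = {L}.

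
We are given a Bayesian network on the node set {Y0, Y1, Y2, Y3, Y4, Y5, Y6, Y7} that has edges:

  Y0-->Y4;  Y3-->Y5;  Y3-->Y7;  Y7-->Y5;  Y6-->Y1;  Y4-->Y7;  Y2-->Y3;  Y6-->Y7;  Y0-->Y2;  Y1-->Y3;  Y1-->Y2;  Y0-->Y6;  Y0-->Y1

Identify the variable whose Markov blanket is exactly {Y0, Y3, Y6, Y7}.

Y4

The target node must have every member of {Y0, Y3, Y6, Y7} as a parent, child, or co-parent, and no others.
Parents of Y4: Y0; children: Y7; co-parents: Y3, Y6.
These exactly cover the given set, so the node is Y4.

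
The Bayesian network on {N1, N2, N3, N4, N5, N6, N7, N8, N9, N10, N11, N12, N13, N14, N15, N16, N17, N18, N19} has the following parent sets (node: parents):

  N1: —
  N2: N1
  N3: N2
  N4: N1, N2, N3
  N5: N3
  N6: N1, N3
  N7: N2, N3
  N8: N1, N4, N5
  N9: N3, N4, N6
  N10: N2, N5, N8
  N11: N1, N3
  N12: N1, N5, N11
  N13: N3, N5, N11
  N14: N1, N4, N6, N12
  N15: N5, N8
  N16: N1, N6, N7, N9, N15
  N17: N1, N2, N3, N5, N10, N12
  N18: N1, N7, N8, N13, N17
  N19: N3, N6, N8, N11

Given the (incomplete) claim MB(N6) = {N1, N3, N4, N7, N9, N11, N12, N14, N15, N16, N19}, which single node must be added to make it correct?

Pa(N6) = {N1, N3}.
Ch(N6) = {N9, N14, N16, N19}.
Co-parents of N6 (other parents of its children):
  parents(N9) \ {N6} = {N3, N4}.
  parents(N14) \ {N6} = {N1, N4, N12}.
  N16's other parents are N1, N7, N9, N15.
  N19's other parents are N3, N8, N11.
MB(N6) = {N1, N3, N4, N7, N8, N9, N11, N12, N14, N15, N16, N19}.
Comparing with the claimed set, N8 is missing.

N8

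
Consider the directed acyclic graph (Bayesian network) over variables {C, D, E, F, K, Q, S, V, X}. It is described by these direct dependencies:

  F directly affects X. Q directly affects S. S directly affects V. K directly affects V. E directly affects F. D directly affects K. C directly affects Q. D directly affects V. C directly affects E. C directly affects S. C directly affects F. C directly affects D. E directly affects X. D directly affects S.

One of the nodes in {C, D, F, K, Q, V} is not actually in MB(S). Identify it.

Parents of S: C, D, Q.
S has child V.
Parents of each child, excluding S:
  V's other parents are D, K.
MB(S) = {C, D, K, Q, V}.
F is neither a parent, child, nor co-parent of S, so it does not belong.

F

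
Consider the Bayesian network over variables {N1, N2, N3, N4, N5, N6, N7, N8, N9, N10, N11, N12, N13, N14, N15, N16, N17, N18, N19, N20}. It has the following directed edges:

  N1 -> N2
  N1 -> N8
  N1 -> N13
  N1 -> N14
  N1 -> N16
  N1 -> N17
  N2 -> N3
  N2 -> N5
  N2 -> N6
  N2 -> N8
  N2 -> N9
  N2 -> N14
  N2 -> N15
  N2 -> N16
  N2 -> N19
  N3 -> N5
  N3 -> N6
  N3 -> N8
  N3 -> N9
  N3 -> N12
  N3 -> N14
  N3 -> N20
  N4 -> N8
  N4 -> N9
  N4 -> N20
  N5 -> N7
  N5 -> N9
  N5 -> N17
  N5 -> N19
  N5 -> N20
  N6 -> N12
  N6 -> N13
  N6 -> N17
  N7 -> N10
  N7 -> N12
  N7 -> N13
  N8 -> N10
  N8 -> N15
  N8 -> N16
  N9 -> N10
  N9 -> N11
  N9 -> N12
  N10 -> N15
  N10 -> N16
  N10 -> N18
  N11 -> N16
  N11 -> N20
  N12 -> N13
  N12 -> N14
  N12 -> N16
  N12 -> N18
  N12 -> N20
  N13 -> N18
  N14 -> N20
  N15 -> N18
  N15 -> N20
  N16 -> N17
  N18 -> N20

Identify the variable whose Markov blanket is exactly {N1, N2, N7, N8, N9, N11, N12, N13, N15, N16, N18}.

N10

The target node must have every member of {N1, N2, N7, N8, N9, N11, N12, N13, N15, N16, N18} as a parent, child, or co-parent, and no others.
Parents of N10: N7, N8, N9; children: N15, N16, N18; co-parents: N1, N2, N8, N11, N12, N13, N15.
These exactly cover the given set, so the node is N10.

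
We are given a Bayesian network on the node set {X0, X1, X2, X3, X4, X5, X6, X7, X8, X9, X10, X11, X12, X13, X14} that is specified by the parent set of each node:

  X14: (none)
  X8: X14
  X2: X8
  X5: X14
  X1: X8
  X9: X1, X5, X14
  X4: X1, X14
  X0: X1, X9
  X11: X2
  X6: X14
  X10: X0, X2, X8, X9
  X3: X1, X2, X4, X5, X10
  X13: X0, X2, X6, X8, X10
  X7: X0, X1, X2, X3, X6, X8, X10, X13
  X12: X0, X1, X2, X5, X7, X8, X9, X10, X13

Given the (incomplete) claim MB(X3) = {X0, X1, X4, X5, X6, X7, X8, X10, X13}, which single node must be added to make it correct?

By definition, MB(X3) is built from X3's parents, X3's children, and the co-parents of X3.
X3 has parents X1, X2, X4, X5, X10.
X3's children: X7.
Other parents of X3's children:
  X7: X0, X1, X2, X6, X8, X10, X13
MB(X3) = {X0, X1, X2, X4, X5, X6, X7, X8, X10, X13}.
Comparing with the claimed set, X2 is missing.

X2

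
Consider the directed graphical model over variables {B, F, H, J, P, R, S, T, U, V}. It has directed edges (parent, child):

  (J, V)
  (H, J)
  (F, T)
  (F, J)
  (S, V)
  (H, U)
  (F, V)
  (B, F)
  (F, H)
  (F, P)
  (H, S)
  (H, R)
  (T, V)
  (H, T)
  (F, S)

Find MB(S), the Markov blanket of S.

{F, H, J, T, V}

S's parents: F, H.
Children of S: V.
Other parents of S's children:
  V: F, J, T
Taking the union gives {F, H, J, T, V}.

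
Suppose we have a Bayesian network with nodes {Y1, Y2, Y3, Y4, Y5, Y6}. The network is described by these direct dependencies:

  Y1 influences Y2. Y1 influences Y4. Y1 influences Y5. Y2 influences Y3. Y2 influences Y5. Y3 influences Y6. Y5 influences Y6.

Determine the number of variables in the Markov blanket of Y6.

Y6 has no children.
Y6's parents: Y3, Y5.
With no children, Y6 has no spouses; the co-parent set is empty.
MB(Y6) = {Y3, Y5}, which has 2 nodes.

2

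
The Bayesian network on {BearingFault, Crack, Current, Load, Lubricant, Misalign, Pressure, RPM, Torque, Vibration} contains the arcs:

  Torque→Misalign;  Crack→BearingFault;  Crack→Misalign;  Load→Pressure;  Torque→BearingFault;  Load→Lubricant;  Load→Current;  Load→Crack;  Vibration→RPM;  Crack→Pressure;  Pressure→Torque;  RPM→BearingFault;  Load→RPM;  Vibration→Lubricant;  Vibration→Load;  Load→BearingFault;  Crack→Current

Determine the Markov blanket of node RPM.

A node's Markov blanket = Pa ∪ Ch ∪ (parents of Ch other than the node itself).
RPM has parents Load, Vibration.
Children of RPM: BearingFault.
For each child, the remaining parents (spouses of RPM):
  BearingFault: Crack, Load, Torque
MB(RPM) = {BearingFault, Crack, Load, Torque, Vibration}.

{BearingFault, Crack, Load, Torque, Vibration}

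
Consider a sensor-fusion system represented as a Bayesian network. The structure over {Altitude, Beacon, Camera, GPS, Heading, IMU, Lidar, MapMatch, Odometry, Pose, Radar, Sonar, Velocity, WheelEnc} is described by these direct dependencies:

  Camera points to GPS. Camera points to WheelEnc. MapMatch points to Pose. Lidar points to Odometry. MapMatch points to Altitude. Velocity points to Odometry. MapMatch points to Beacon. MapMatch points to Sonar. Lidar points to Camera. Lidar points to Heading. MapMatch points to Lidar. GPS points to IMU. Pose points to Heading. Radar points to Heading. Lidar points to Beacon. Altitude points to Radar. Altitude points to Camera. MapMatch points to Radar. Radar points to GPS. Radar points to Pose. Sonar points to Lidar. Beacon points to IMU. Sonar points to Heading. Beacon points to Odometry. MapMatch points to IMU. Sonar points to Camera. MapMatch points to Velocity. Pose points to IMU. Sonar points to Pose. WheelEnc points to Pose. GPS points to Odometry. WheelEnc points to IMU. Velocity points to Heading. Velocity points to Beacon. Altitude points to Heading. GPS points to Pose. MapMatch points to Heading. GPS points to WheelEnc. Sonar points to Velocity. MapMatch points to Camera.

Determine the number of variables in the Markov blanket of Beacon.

8

Beacon has parents Lidar, MapMatch, Velocity.
Beacon has children IMU, Odometry.
Co-parents of Beacon (other parents of its children):
  IMU also has parents GPS, MapMatch, Pose, WheelEnc.
  Odometry also has parents GPS, Lidar, Velocity.
MB(Beacon) = {GPS, IMU, Lidar, MapMatch, Odometry, Pose, Velocity, WheelEnc}, which has 8 nodes.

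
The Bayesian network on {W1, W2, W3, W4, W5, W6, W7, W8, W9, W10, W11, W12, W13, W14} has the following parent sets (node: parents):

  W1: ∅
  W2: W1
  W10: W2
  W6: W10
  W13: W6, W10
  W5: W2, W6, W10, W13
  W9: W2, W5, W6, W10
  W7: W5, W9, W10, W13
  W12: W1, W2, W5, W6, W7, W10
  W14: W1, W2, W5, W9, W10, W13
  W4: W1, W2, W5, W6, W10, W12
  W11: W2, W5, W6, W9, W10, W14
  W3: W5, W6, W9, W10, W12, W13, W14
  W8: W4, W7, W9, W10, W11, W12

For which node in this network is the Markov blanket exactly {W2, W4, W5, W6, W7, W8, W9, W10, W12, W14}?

W11

The target node must have every member of {W2, W4, W5, W6, W7, W8, W9, W10, W12, W14} as a parent, child, or co-parent, and no others.
Parents of W11: W2, W5, W6, W9, W10, W14; children: W8; co-parents: W4, W7, W9, W10, W12.
These exactly cover the given set, so the node is W11.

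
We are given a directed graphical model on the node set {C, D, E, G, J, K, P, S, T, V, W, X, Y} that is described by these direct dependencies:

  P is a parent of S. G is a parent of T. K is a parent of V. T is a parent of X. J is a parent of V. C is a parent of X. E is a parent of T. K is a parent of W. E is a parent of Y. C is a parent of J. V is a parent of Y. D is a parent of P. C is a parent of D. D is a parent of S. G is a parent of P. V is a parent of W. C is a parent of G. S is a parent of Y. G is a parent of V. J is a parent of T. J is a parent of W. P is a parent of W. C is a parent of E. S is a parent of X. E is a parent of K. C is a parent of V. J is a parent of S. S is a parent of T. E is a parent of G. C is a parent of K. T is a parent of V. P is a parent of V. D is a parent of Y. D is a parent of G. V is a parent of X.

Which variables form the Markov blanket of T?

Pa(T) = {E, G, J, S}.
Ch(T) = {V, X}.
For each child, the remaining parents (spouses of T):
  V: C, G, J, K, P
  X: C, S, V
Union: {E, G, J, S} ∪ {V, X} ∪ {C, G, J, K, P, S, V} = {C, E, G, J, K, P, S, V, X}.

{C, E, G, J, K, P, S, V, X}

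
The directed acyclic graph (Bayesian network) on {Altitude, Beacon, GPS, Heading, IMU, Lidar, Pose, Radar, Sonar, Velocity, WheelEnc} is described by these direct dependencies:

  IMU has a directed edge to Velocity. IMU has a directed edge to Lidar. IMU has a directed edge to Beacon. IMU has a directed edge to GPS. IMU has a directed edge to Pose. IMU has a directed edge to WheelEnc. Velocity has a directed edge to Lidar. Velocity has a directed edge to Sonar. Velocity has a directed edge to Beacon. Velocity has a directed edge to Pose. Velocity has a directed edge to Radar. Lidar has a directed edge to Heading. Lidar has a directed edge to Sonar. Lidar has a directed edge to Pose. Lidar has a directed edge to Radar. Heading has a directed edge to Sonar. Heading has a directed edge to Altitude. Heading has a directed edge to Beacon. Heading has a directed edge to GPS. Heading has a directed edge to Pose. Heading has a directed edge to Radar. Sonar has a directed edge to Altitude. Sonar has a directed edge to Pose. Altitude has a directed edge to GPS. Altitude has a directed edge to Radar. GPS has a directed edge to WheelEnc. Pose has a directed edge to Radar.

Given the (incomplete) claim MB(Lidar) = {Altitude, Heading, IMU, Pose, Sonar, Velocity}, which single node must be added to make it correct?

Radar

Pa(Lidar) = {IMU, Velocity}.
Ch(Lidar) = {Heading, Pose, Radar, Sonar}.
Other parents of Lidar's children:
  Heading: no additional parents.
  parents(Sonar) \ {Lidar} = {Heading, Velocity}.
  Pose also has parents Heading, IMU, Sonar, Velocity.
  Radar also has parents Altitude, Heading, Pose, Velocity.
MB(Lidar) = {Altitude, Heading, IMU, Pose, Radar, Sonar, Velocity}.
Comparing with the claimed set, Radar is missing.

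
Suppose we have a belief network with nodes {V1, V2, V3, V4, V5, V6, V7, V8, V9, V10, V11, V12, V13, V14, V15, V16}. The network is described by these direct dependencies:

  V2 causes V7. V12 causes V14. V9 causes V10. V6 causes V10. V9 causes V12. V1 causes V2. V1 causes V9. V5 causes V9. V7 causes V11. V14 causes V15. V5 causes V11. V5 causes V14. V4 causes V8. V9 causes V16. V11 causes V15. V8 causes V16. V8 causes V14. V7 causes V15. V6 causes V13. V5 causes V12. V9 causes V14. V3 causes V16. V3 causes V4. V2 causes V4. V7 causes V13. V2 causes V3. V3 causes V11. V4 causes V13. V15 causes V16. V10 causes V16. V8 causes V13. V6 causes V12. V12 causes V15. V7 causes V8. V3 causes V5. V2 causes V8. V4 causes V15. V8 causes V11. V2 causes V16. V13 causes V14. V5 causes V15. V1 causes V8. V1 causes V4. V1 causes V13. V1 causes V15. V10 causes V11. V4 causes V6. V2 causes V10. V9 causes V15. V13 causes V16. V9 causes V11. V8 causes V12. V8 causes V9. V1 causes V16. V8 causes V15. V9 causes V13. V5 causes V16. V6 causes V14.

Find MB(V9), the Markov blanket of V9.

{V1, V2, V3, V4, V5, V6, V7, V8, V10, V11, V12, V13, V14, V15, V16}

Pa(V9) = {V1, V5, V8}.
Ch(V9) = {V10, V11, V12, V13, V14, V15, V16}.
Other parents of V9's children:
  parents(V10) \ {V9} = {V2, V6}.
  V11's other parents are V3, V5, V7, V8, V10.
  V12 also has parents V5, V6, V8.
  V13's other parents are V1, V4, V6, V7, V8.
  parents(V14) \ {V9} = {V5, V6, V8, V12, V13}.
  V15's other parents are V1, V4, V5, V7, V8, V11, V12, V14.
  V16 also has parents V1, V2, V3, V5, V8, V10, V13, V15.
So the Markov blanket of V9 is {V1, V2, V3, V4, V5, V6, V7, V8, V10, V11, V12, V13, V14, V15, V16}.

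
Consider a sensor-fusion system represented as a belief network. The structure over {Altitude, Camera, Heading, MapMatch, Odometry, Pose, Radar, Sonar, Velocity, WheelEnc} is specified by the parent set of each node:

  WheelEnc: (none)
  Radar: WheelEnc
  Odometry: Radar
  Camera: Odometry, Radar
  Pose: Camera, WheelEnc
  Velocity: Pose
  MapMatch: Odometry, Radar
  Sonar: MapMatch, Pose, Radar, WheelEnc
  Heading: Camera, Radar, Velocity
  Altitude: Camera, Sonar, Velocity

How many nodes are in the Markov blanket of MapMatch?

5

MapMatch has parents Odometry, Radar.
Ch(MapMatch) = {Sonar}.
Other parents of MapMatch's children:
  parents(Sonar) \ {MapMatch} = {Pose, Radar, WheelEnc}.
MB(MapMatch) = {Odometry, Pose, Radar, Sonar, WheelEnc}, which has 5 nodes.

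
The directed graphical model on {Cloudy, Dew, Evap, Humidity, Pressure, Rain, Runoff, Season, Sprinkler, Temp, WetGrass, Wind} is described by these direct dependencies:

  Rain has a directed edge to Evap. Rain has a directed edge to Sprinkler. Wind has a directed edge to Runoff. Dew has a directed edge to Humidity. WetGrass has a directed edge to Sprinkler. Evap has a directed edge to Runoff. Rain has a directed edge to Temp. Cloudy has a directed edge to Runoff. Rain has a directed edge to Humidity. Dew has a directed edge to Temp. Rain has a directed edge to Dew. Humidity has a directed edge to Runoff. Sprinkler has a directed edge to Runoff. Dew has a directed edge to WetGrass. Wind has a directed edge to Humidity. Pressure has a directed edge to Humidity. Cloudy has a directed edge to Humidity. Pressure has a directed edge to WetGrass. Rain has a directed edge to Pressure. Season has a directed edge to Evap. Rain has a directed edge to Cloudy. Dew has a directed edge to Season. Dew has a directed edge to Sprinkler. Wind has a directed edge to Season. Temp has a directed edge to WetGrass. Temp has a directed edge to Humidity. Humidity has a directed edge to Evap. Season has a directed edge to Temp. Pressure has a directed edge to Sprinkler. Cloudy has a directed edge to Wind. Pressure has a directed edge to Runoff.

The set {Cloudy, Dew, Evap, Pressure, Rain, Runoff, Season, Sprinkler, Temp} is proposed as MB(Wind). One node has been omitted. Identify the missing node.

Wind has parent Cloudy.
Children of Wind: Humidity, Runoff, Season.
For each child, the remaining parents (spouses of Wind):
  parents(Season) \ {Wind} = {Dew}.
  parents(Humidity) \ {Wind} = {Cloudy, Dew, Pressure, Rain, Temp}.
  Runoff also has parents Cloudy, Evap, Humidity, Pressure, Sprinkler.
MB(Wind) = {Cloudy, Dew, Evap, Humidity, Pressure, Rain, Runoff, Season, Sprinkler, Temp}.
Comparing with the claimed set, Humidity is missing.

Humidity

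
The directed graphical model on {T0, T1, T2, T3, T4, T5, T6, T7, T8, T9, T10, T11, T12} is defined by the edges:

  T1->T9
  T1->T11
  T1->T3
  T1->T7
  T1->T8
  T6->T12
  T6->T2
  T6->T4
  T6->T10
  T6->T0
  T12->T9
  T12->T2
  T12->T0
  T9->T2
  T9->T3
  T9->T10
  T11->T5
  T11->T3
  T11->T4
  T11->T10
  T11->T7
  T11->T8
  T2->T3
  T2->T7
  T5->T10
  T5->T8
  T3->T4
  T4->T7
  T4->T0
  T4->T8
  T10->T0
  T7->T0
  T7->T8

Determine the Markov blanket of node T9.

{T1, T2, T3, T5, T6, T10, T11, T12}

Parents of T9: T1, T12.
T9's children: T2, T3, T10.
Co-parents of T9 (other parents of its children):
  T2 also has parents T6, T12.
  T3 also has parents T1, T2, T11.
  T10 also has parents T5, T6, T11.
Union: {T1, T12} ∪ {T2, T3, T10} ∪ {T1, T2, T5, T6, T11, T12} = {T1, T2, T3, T5, T6, T10, T11, T12}.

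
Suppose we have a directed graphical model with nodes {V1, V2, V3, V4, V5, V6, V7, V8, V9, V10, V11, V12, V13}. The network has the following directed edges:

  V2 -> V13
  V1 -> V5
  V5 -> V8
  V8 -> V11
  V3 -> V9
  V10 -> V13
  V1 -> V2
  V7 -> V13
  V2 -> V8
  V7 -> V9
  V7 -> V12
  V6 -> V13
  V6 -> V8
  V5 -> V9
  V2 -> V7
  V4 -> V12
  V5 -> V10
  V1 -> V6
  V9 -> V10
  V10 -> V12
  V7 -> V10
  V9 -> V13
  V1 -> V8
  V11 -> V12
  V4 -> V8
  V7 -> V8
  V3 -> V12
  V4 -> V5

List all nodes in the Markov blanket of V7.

By definition, MB(V7) is built from V7's parents, V7's children, and the co-parents of V7.
Parents of V7: V2.
V7 has children V8, V9, V10, V12, V13.
For each child, the remaining parents (spouses of V7):
  V8 also has parents V1, V2, V4, V5, V6.
  parents(V9) \ {V7} = {V3, V5}.
  V10's other parents are V5, V9.
  parents(V12) \ {V7} = {V3, V4, V10, V11}.
  V13 also has parents V2, V6, V9, V10.
MB(V7) = {V1, V2, V3, V4, V5, V6, V8, V9, V10, V11, V12, V13}.

{V1, V2, V3, V4, V5, V6, V8, V9, V10, V11, V12, V13}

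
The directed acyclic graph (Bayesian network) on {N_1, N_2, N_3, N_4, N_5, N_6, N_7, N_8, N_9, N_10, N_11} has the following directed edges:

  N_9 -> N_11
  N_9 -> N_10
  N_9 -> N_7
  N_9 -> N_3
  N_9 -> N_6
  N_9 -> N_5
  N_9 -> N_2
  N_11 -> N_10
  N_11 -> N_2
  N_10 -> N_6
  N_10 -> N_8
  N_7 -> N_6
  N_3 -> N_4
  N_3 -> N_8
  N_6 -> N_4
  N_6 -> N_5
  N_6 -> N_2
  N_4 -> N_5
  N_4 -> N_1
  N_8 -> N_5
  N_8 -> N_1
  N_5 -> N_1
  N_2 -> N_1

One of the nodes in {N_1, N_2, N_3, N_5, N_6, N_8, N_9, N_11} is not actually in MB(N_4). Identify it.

By definition, MB(N_4) is built from N_4's parents, N_4's children, and the co-parents of N_4.
Pa(N_4) = {N_3, N_6}.
Ch(N_4) = {N_1, N_5}.
For each child, the remaining parents (spouses of N_4):
  N_5 also has parents N_6, N_8, N_9.
  N_1 also has parents N_2, N_5, N_8.
MB(N_4) = {N_1, N_2, N_3, N_5, N_6, N_8, N_9}.
N_11 is neither a parent, child, nor co-parent of N_4, so it does not belong.

N_11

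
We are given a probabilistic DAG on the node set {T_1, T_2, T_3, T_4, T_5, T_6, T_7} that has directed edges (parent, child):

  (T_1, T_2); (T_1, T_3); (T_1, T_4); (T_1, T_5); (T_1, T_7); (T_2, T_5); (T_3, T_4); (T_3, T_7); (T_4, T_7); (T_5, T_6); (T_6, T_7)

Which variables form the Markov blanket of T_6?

The Markov blanket of a node is its parents, its children, and the other parents of its children.
Children of T_6: T_7.
Pa(T_6) = {T_5}.
Co-parents of T_6 (other parents of its children):
  T_7 also has parents T_1, T_3, T_4.
So the Markov blanket of T_6 is {T_1, T_3, T_4, T_5, T_7}.

{T_1, T_3, T_4, T_5, T_7}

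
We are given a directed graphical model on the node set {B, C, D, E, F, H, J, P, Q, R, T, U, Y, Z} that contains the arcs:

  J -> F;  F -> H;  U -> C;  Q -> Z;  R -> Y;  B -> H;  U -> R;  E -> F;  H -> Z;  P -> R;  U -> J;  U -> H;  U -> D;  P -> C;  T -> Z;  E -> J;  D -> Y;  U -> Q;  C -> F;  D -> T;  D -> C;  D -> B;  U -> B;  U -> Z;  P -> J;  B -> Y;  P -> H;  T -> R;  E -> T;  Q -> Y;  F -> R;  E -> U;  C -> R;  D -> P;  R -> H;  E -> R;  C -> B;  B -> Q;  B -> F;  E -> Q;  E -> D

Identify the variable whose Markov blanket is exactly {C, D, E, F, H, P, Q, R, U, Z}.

The target node must have every member of {C, D, E, F, H, P, Q, R, U, Z} as a parent, child, or co-parent, and no others.
Parents of T: D, E; children: R, Z; co-parents: C, E, F, H, P, Q, U.
These exactly cover the given set, so the node is T.

T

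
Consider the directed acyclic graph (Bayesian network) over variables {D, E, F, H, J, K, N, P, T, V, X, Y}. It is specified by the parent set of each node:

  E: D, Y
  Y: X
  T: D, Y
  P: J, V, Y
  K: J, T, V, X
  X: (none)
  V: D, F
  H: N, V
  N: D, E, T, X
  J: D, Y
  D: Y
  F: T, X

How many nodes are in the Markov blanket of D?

8

Recall MB(v) = parents ∪ children ∪ spouses, where spouses are the other parents of v's children.
D has parent Y.
D has children E, J, N, T, V.
Other parents of D's children:
  parents(T) \ {D} = {Y}.
  J's other parent is Y.
  E also has parent Y.
  parents(V) \ {D} = {F}.
  N's other parents are E, T, X.
MB(D) = {E, F, J, N, T, V, X, Y}, which has 8 nodes.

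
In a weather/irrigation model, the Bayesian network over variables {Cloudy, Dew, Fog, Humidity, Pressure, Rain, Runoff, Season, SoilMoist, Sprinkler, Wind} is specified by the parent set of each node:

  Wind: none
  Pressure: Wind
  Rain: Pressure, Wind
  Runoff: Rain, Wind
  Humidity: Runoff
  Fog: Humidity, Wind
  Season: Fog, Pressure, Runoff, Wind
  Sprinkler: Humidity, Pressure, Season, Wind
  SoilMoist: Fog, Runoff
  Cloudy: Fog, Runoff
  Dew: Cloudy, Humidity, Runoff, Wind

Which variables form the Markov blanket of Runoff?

{Cloudy, Dew, Fog, Humidity, Pressure, Rain, Season, SoilMoist, Wind}

A node's Markov blanket = Pa ∪ Ch ∪ (parents of Ch other than the node itself).
Parents of Runoff: Rain, Wind.
Runoff's children: Cloudy, Dew, Humidity, Season, SoilMoist.
Other parents of Runoff's children:
  Humidity has no other parent.
  parents(Season) \ {Runoff} = {Fog, Pressure, Wind}.
  SoilMoist's other parent is Fog.
  Cloudy also has parent Fog.
  Dew also has parents Cloudy, Humidity, Wind.
Taking the union gives {Cloudy, Dew, Fog, Humidity, Pressure, Rain, Season, SoilMoist, Wind}.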